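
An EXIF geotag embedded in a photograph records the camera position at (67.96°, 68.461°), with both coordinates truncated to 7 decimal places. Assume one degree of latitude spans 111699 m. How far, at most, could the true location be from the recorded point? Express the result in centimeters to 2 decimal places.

Truncating at 7 decimal places can drop up to a full unit in the last place, so each coordinate may be off by as much as 1e-07°.
North–south component: 1e-07° × 111699 = 0.0111699 m.
Longitude error → 1e-07 × 111699 × cos 67.96° = 1e-07 × 111699 × 0.3753 ≈ 0.00419155 m.
Worst case both components are at the extreme and orthogonal: √(0.0111699² + 0.00419155²) ≈ 0.0119305 m.
That is 0.0119305 m = 1.193 cm.

1.19 centimeters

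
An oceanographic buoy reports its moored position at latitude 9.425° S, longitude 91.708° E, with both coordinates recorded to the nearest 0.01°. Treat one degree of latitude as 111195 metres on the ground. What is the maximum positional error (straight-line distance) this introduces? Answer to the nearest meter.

Rounding to 2 decimal places leaves each coordinate within ±0.005° of the true value.
North–south component: 0.005° × 111195 = 555.975 m.
E–W at 9.425°: 0.005° × 111195 × cos 9.425° = 0.005 × 111195 × 0.9865 ≈ 548.47 m.
Worst case both components are at the extreme and orthogonal: √(555.975² + 548.47²) ≈ 780.978 m.

781 meters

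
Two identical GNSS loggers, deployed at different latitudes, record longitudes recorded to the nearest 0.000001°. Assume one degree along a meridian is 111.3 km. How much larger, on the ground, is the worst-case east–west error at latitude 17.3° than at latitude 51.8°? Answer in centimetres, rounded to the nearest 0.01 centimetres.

Rounding to 6 decimal places leaves the longitude within ±5e-07° of the true value.
Error at 17.3° = 5e-07° × 111300 × cos 17.3° ≈ 0.05565 × 0.9548 = 0.053132 m.
Error at 51.8° = 5e-07° × 111300 × cos 51.8° ≈ 0.05565 × 0.6184 = 0.034414 m.
So the lower-latitude error exceeds the higher by 0.053132 − 0.034414 = 0.018718 m.
That is 0.018718 m = 1.8718 cm.

1.87 centimetres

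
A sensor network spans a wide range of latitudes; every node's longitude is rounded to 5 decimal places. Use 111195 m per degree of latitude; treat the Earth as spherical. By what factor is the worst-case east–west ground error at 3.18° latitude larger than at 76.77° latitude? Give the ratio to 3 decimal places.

4.363

Rounding to 5 decimal places leaves the longitude within ±5e-06° of the true value.
Error at 3.18° = 5e-06° × 111195 × cos 3.18° ≈ 0.55597 × 0.9985 = 0.55512 m.
At 76.77°: 5e-06° × 111195 × cos 76.77° = 5e-06 × 111195 × 0.2289 ≈ 0.12724 m.
Ratio: 0.55512 / 0.12724 = cos 3.18° / cos 76.77° ≈ 4.3627.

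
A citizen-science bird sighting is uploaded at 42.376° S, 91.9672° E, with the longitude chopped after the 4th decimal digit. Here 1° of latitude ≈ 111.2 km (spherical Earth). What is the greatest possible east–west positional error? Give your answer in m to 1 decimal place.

8.2 m

Truncating at 4 decimal places can drop up to a full unit in the last place, so the longitude may be off by as much as 0.0001°.
One degree of longitude at 42.376° is 111200 × cos 42.376° ≈ 111200 × 0.7387 = 82147.6 m.
So at most 0.0001° × 82147.6 ≈ 8.21476 m east–west.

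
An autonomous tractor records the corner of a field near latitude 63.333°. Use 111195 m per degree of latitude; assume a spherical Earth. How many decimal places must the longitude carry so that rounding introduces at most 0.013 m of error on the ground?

7 decimal places

At 63.333° one degree of longitude covers 111195 × cos 63.333° ≈ 111195 × 0.4488 ≈ 49904.8 m.
With N decimal places the half-ulp bound is 0.5·10⁻ᴺ°, or 0.5·10⁻ᴺ × 49904.8 m on the ground.
Setting 24952.4 × 10⁻ᴺ ≤ 0.013 gives 10ᴺ ≥ 1.919e+06, i.e. N ≥ 6.28.
N = 6 would give 0.025 m (too coarse); N = 7 gives 0.0025 m ≤ 0.013 m.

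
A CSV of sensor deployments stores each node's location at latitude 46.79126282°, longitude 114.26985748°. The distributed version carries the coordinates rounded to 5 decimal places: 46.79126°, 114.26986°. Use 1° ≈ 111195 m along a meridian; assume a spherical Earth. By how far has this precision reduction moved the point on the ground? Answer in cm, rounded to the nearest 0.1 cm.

36.8 cm

Δlat = 46.79126282 − 46.79126 = +0.00000282°; Δlon = 114.26985748 − 114.26986 = -0.00000252°.
North–south shift: 0.00000282 × 111195 = 0.31357 m.
East–west at this latitude: -0.00000252° × 111195 × cos 46.7913° ≈ -0.00000252 × 76130.6 = -0.191849 m.
Combined displacement = (0.31357² + 0.191849²)^½ ≈ 0.367603 m.
That is 0.367603 m = 36.76 cm.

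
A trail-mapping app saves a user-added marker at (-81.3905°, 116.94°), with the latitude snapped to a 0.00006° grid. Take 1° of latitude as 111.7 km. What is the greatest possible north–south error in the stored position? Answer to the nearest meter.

With a 0.00006° grid the true value lies within half a step, ±0.00006°/2 = ±3e-05°, of the stored one.
Along the meridian that is 3e-05° × 111700 m/° = 3.351 m.

3 meters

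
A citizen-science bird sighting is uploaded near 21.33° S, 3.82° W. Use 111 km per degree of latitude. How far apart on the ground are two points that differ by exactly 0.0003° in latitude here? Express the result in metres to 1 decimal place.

Along a meridian 0.0003° is 0.0003 × 111000 = 33.3 m.

33.3 metres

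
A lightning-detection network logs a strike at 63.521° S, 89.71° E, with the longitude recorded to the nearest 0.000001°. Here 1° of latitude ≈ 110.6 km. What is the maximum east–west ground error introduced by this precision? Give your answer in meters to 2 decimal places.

0.02 meters

Rounding to 6 decimal places leaves the longitude within ±5e-07° of the true value.
Parallels shrink by cos φ, so at 63.521° a degree of longitude is 110600 × 0.4459 ≈ 49313.2 m.
East–west error: 5e-07° × 49313.2 m/° ≈ 0.0246566 m.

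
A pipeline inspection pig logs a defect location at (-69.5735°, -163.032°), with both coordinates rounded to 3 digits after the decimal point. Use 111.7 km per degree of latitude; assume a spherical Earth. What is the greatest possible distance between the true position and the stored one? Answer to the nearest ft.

Rounding to 3 decimal places leaves each coordinate within ±0.0005° of the true value.
North–south component: 0.0005° × 111700 = 55.85 m.
East–west component at 69.5735°: 0.0005° × 111700 × cos 69.5735° ≈ 0.0005 × 38983.9 ≈ 19.492 m.
Worst case both components are at the extreme and orthogonal: √(55.85² + 19.492²) ≈ 59.1537 m.
Converting: 59.1537 m × 3.2808 ft/m ≈ 194.07 ft.

194 ft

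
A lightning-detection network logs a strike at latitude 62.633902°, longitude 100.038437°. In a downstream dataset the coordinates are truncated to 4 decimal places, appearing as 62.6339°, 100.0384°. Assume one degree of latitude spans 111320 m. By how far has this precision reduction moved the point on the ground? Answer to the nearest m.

Δlat = 62.633902 − 62.6339 = +0.000002°; Δlon = 100.038437 − 100.0384 = +0.000037°.
North–south shift: 0.000002 × 111320 = 0.22264 m.
E–W at 62.6339°: 0.000037° × 111320 × cos 62.6339° = 0.000037 × 111320 × 0.4597 ≈ 1.89333 m.
Distance: √(0.22264² + 1.89333²) ≈ 1.90637 m.

2 m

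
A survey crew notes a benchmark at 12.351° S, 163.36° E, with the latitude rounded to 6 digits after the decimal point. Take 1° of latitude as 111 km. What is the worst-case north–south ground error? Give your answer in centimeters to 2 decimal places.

5.55 centimeters

Rounding to 6 decimal places leaves the latitude within ±5e-07° of the true value.
Along the meridian that is 5e-07° × 111000 m/° = 0.0555 m.
That is 0.0555 m = 5.55 cm.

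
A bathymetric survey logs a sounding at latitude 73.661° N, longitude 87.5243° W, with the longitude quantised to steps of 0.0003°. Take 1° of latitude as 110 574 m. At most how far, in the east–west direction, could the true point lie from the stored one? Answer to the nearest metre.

5 metres

With a 0.0003° grid the true value lies within half a step, ±0.0003°/2 = ±0.00015°, of the stored one.
One degree of longitude at 73.661° is 110574 × cos 73.661° ≈ 110574 × 0.2813 = 31106.7 m.
So at most 0.00015° × 31106.7 ≈ 4.666 m east–west.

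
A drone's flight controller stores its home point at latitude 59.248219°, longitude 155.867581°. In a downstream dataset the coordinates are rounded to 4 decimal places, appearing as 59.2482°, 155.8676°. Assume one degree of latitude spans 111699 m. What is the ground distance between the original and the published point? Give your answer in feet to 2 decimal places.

Δlat = 59.248219 − 59.2482 = +0.000019°; Δlon = 155.867581 − 155.8676 = -0.000019°.
North–south shift: 0.000019 × 111699 = 2.12228 m.
E–W at 59.2482°: -0.000019° × 111699 × cos 59.2482° = -0.000019 × 111699 × 0.5113 ≈ -1.08516 m.
Hypotenuse of the two orthogonal shifts: √(2.12228² + 1.08516²) = 2.38362 m.
Converting: 2.38362 m × 3.2808 ft/m ≈ 7.8203 ft.

7.82 feet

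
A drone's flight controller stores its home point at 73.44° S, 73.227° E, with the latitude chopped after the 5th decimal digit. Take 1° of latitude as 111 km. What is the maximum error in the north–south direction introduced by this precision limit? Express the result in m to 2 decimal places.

1.11 m

Truncating at 5 decimal places can drop up to a full unit in the last place, so the latitude may be off by as much as 1e-05°.
Along the meridian that is 1e-05° × 111000 m/° = 1.11 m.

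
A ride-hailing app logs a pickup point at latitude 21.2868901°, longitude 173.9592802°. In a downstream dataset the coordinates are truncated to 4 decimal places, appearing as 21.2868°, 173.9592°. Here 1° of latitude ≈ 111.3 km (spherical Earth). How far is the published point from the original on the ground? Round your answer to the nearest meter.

13 meters

The latitude changed by +0.0000901° and the longitude by +0.0000802°.
North–south shift: 0.0000901 × 111300 = 10.0281 m.
E–W at 21.2868°: 0.0000802° × 111300 × cos 21.2868° = 0.0000802 × 111300 × 0.9318 ≈ 8.31726 m.
Hypotenuse of the two orthogonal shifts: √(10.0281² + 8.31726²) = 13.0284 m.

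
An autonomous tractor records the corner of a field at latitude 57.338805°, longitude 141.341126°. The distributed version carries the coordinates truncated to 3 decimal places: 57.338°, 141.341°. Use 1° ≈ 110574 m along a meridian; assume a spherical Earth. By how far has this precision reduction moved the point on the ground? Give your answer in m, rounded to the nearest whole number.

89 m

The latitude changed by +0.000805° and the longitude by +0.000126°.
North–south shift: 0.000805 × 110574 = 89.0121 m.
East–west at this latitude: 0.000126° × 110574 × cos 57.338° ≈ 0.000126 × 59674.8 = 7.51903 m.
Distance: √(89.0121² + 7.51903²) ≈ 89.3291 m.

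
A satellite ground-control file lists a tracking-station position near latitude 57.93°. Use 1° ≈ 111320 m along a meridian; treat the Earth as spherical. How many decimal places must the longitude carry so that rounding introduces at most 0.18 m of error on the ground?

6 decimal places

At 57.93° one degree of longitude covers 111320 × cos 57.93° ≈ 111320 × 0.5310 ≈ 59105.9 m.
With N decimal places the half-ulp bound is 0.5·10⁻ᴺ°, or 0.5·10⁻ᴺ × 59105.9 m on the ground.
Setting 29553 × 10⁻ᴺ ≤ 0.18 gives 10ᴺ ≥ 1.642e+05, i.e. N ≥ 5.22.
N = 5 would give 0.296 m (too coarse); N = 6 gives 0.0296 m ≤ 0.18 m.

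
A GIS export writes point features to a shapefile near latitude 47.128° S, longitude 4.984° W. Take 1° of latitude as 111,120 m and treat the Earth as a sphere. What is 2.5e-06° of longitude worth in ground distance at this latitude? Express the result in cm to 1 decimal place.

18.9 cm

At 47.128° a degree of longitude is 111120 × cos 47.128° ≈ 75601.9 m, so 2.5e-06° corresponds to 0.189005 m.
That is 0.189005 m = 18.9 cm.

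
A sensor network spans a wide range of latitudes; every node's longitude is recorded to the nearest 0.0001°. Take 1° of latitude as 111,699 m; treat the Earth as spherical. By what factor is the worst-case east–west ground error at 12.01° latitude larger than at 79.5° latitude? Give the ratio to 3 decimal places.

Rounding to 4 decimal places leaves the longitude within ±5e-05° of the true value.
Error at 12.01° = 5e-05° × 111699 × cos 12.01° ≈ 5.585 × 0.9781 = 5.4627 m.
Error at 79.5° = 5e-05° × 111699 × cos 79.5° ≈ 5.585 × 0.1822 = 1.0178 m.
The ratio reduces to cos 12.01° / cos 79.5° = 0.9781/0.1822 ≈ 5.3673.

5.367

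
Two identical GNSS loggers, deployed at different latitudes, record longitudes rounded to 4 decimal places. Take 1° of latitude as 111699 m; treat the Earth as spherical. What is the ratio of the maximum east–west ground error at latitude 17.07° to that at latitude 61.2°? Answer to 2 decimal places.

Rounding to 4 decimal places leaves the longitude within ±5e-05° of the true value.
At 17.07°: 5e-05° × 111699 × cos 17.07° = 5e-05 × 111699 × 0.9559 ≈ 5.3389 m.
Error at 61.2° = 5e-05° × 111699 × cos 61.2° ≈ 5.585 × 0.4818 = 2.6906 m.
The ratio reduces to cos 17.07° / cos 61.2° = 0.9559/0.4818 ≈ 1.9843.

1.98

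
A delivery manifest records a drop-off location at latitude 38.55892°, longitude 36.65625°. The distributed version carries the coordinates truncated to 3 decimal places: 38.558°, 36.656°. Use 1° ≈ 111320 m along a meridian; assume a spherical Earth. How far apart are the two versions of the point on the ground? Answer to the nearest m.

The latitude changed by +0.00092° and the longitude by +0.00025°.
North–south shift: 0.00092 × 111320 = 102.414 m.
East–west at this latitude: 0.00025° × 111320 × cos 38.558° ≈ 0.00025 × 87049.7 = 21.7624 m.
Distance: √(102.414² + 21.7624²) ≈ 104.701 m.

105 m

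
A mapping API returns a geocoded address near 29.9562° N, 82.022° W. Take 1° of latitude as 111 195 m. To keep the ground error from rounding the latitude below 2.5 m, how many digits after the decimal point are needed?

One degree of latitude covers 111195 m.
With N decimal places the half-ulp bound is 0.5·10⁻ᴺ°, or 0.5·10⁻ᴺ × 111195 m on the ground.
Need 0.5 × 111195 × 10⁻ᴺ ≤ 2.5 → 10⁻ᴺ ≤ 4.497e-05, so N ≥ 4.35.
So 5 decimal places suffice (0.556 m); 4 would allow up to 5.56 m.

5 decimal places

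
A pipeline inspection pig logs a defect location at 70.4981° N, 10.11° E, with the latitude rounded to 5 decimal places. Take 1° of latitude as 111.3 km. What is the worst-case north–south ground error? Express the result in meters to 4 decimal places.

0.5565 meters

Rounding to 5 decimal places leaves the latitude within ±5e-06° of the true value.
Along the meridian that is 5e-06° × 111300 m/° = 0.5565 m.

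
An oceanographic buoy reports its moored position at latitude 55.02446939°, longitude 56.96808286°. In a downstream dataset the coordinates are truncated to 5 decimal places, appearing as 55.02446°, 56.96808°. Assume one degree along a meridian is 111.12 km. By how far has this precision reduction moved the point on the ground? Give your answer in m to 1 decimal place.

Δlat = 55.02446939 − 55.02446 = +0.00000939°; Δlon = 56.96808286 − 56.96808 = +0.00000286°.
N–S: 0.00000939° × 111120 m/° = 1.04342 m.
East–west at this latitude: 0.00000286° × 111120 × cos 55.0245° ≈ 0.00000286 × 63696.9 = 0.182173 m.
Combined displacement = (1.04342² + 0.182173²)^½ ≈ 1.0592 m.

1.1 m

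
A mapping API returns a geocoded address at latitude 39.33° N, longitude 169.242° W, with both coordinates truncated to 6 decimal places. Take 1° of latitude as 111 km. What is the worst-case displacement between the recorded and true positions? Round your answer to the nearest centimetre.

Truncating at 6 decimal places can drop up to a full unit in the last place, so each coordinate may be off by as much as 1e-06°.
North–south component: 1e-06° × 111000 = 0.111 m.
Longitude error → 1e-06 × 111000 × cos 39.33° = 1e-06 × 111000 × 0.7735 ≈ 0.0858594 m.
Worst case both components are at the extreme and orthogonal: √(0.111² + 0.0858594²) ≈ 0.140331 m.
That is 0.140331 m = 14.033 cm.

14 centimetres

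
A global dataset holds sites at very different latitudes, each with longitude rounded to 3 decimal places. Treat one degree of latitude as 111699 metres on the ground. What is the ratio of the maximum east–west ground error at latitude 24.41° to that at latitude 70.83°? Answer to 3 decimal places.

2.773

Rounding to 3 decimal places leaves the longitude within ±0.0005° of the true value.
Error at 24.41° = 0.0005° × 111699 × cos 24.41° ≈ 55.849 × 0.9106 = 50.857 m.
At 70.83°: 0.0005° × 111699 × cos 70.83° = 0.0005 × 111699 × 0.3284 ≈ 18.339 m.
Ratio: 50.857 / 18.339 = cos 24.41° / cos 70.83° ≈ 2.7731.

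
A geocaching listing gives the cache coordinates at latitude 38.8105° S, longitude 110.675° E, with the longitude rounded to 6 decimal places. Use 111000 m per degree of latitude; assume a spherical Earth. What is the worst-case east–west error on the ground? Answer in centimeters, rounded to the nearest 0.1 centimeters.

4.3 centimeters

Rounding to 6 decimal places leaves the longitude within ±5e-07° of the true value.
Parallels shrink by cos φ, so at 38.8105° a degree of longitude is 111000 × 0.7792 ≈ 86493.8 m.
East–west error: 5e-07° × 86493.8 m/° ≈ 0.0432469 m.
That is 0.0432469 m = 4.3247 cm.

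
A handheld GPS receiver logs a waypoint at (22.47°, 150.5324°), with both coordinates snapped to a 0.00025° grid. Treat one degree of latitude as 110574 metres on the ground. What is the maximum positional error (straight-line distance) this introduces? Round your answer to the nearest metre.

With a 0.00025° grid the true value lies within half a step, ±0.00025°/2 = ±0.000125°, of the stored one.
North–south component: 0.000125° × 110574 = 13.8217 m.
E–W at 22.47°: 0.000125° × 110574 × cos 22.47° = 0.000125 × 110574 × 0.9241 ≈ 12.7724 m.
Combining orthogonally: (13.8217² + 12.7724²)^½ ≈ 18.8195 m.

19 metres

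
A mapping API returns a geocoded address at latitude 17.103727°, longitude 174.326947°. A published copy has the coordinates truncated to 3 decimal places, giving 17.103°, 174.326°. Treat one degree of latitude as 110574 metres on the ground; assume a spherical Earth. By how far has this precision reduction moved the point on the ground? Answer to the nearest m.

128 m

Δlat = 17.103727 − 17.103 = +0.000727°; Δlon = 174.326947 − 174.326 = +0.000947°.
North–south shift: 0.000727 × 110574 = 80.3873 m.
E–W at 17.103°: 0.000947° × 110574 × cos 17.103° = 0.000947 × 110574 × 0.9558 ≈ 100.083 m.
Distance: √(80.3873² + 100.083²) ≈ 128.369 m.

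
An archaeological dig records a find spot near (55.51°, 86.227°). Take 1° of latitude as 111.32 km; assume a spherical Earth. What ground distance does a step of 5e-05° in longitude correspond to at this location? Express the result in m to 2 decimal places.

3.15 m

5e-05° of longitude at 55.51° is 5e-05 × 111320 × cos 55.51° ≈ 5e-05 × 63036.3 = 3.15182 m.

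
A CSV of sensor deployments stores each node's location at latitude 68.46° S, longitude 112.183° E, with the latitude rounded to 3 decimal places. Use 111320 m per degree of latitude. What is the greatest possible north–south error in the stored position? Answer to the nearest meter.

Rounding to 3 decimal places leaves the latitude within ±0.0005° of the true value.
North–south distance: 0.0005° × 111320 m/° = 55.66 m.

56 meters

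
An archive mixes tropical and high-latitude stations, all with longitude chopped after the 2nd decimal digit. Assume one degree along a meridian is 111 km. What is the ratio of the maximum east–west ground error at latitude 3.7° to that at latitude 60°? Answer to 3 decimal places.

1.996

Truncating at 2 decimal places can drop up to a full unit in the last place, so the longitude may be off by as much as 0.01°.
Error at 3.7° = 0.01° × 111000 × cos 3.7° ≈ 1110 × 0.9979 = 1107.7 m.
Error at 60° = 0.01° × 111000 × cos 60° ≈ 1110 × 0.5000 = 555 m.
Ratio: 1107.7 / 555 = cos 3.7° / cos 60° ≈ 1.9958.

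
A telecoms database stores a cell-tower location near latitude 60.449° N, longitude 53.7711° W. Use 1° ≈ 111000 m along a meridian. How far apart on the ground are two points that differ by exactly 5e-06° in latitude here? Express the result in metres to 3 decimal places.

0.555 metres

5e-06° × 111000 m/° = 0.555 m.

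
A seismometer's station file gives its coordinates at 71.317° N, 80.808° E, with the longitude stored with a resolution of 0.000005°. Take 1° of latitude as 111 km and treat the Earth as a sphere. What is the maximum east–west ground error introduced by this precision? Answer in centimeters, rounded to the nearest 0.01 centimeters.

8.89 centimeters

With a 0.000005° grid the true value lies within half a step, ±0.000005°/2 = ±2.5e-06°, of the stored one.
Parallels shrink by cos φ, so at 71.317° a degree of longitude is 111000 × 0.3203 ≈ 35556.8 m.
So at most 2.5e-06° × 35556.8 ≈ 0.0888921 m east–west.
That is 0.0888921 m = 8.8892 cm.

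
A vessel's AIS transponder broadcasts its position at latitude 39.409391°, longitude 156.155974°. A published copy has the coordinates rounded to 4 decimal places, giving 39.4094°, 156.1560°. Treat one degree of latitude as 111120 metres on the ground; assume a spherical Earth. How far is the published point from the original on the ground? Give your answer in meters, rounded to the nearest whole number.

The latitude changed by -0.000009° and the longitude by -0.000026°.
N–S: -0.000009° × 111120 m/° = -1.00008 m.
East–west at this latitude: -0.000026° × 111120 × cos 39.4094° ≈ -0.000026 × 85854.6 = -2.23222 m.
Distance: √(1.00008² + 2.23222²) ≈ 2.44601 m.

2 meters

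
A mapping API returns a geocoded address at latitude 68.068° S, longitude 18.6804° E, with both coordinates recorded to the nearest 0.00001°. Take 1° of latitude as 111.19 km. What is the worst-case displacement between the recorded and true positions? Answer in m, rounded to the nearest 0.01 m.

Rounding to 5 decimal places leaves each coordinate within ±5e-06° of the true value.
Latitude error → 5e-06 × 111190 = 0.55595 m along the meridian.
Longitude error → 5e-06 × 111190 × cos 68.068° = 5e-06 × 111190 × 0.3735 ≈ 0.207651 m.
The two errors are perpendicular, so the maximum displacement is √(0.55595² + 0.207651²) ≈ 0.593464 m.

0.59 m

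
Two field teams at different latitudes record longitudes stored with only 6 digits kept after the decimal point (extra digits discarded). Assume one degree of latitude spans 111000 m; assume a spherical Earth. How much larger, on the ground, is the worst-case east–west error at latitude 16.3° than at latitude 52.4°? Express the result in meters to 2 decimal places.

0.04 meters

Truncating at 6 decimal places can drop up to a full unit in the last place, so the longitude may be off by as much as 1e-06°.
Error at 16.3° = 1e-06° × 111000 × cos 16.3° ≈ 0.111 × 0.9598 = 0.10654 m.
At 52.4°: 1e-06° × 111000 × cos 52.4° = 1e-06 × 111000 × 0.6101 ≈ 0.067726 m.
Difference: 0.10654 − 0.067726 = 0.038812 m.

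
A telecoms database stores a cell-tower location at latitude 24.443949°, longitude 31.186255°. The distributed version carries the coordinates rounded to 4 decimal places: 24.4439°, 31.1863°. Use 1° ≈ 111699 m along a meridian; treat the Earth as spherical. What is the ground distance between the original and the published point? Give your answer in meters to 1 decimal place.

The latitude changed by +0.000049° and the longitude by -0.000045°.
North–south shift: 0.000049 × 111699 = 5.47325 m.
E–W at 24.4439°: -0.000045° × 111699 × cos 24.4439° = -0.000045 × 111699 × 0.9104 ≈ -4.57592 m.
Combined displacement = (5.47325² + 4.57592²)^½ ≈ 7.13411 m.

7.1 meters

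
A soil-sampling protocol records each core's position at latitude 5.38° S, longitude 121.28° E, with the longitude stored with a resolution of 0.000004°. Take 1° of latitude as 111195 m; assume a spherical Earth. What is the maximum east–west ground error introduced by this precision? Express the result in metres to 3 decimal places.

0.221 metres

With a 0.000004° grid the true value lies within half a step, ±0.000004°/2 = ±2e-06°, of the stored one.
One degree of longitude at 5.38° is 111195 × cos 5.38° ≈ 111195 × 0.9956 = 110705 m.
So at most 2e-06° × 110705 ≈ 0.22141 m east–west.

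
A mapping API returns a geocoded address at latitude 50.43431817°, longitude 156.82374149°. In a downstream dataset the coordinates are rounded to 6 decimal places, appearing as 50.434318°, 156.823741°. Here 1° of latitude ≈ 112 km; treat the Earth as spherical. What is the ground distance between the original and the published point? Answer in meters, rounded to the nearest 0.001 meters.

0.040 meters

The latitude changed by +0.00000017° and the longitude by +0.00000049°.
North–south shift: 0.00000017 × 112000 = 0.01904 m.
E–W at 50.4343°: 0.00000049° × 112000 × cos 50.4343° = 0.00000049 × 112000 × 0.6370 ≈ 0.0349565 m.
Hypotenuse of the two orthogonal shifts: √(0.01904² + 0.0349565²) = 0.0398055 m.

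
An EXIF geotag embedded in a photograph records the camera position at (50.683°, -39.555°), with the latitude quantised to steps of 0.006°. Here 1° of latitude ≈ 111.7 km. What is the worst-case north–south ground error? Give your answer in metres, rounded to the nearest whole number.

335 metres

With a 0.006° grid the true value lies within half a step, ±0.006°/2 = ±0.003°, of the stored one.
North–south distance: 0.003° × 111700 m/° = 335.1 m.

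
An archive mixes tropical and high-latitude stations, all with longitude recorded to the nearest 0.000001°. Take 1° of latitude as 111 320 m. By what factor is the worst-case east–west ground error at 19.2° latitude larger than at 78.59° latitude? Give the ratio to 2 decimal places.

4.77

Rounding to 6 decimal places leaves the longitude within ±5e-07° of the true value.
At 19.2°: 5e-07° × 111320 × cos 19.2° = 5e-07 × 111320 × 0.9444 ≈ 0.052564 m.
At 78.59°: 5e-07° × 111320 × cos 78.59° = 5e-07 × 111320 × 0.1978 ≈ 0.011011 m.
Ratio: 0.052564 / 0.011011 = cos 19.2° / cos 78.59° ≈ 4.7737.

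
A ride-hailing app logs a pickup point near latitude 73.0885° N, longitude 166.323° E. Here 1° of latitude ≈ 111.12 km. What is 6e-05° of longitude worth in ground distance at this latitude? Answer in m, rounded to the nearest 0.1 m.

1.9 m

6e-05° of longitude at 73.0885° is 6e-05 × 111120 × cos 73.0885° ≈ 6e-05 × 32324.2 = 1.93945 m.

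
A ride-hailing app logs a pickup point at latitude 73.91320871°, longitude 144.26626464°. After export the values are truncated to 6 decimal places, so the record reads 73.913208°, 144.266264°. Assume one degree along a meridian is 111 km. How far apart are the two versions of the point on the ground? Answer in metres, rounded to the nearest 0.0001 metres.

Δlat = 73.91320871 − 73.913208 = +0.00000071°; Δlon = 144.26626464 − 144.266264 = +0.00000064°.
N–S: 0.00000071° × 111000 m/° = 0.07881 m.
E–W at 73.9132°: 0.00000064° × 111000 × cos 73.9132° = 0.00000064 × 111000 × 0.2771 ≈ 0.0196847 m.
Hypotenuse of the two orthogonal shifts: √(0.07881² + 0.0196847²) = 0.0812312 m.

0.0812 metres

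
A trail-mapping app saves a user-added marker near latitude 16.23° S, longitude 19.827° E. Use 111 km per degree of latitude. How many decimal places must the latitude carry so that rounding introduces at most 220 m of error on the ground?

One degree of latitude covers 111000 m.
N decimal places → at most half a unit in the last place, 0.5 × 10⁻ᴺ° = 111000/2 × 10⁻ᴺ m.
Setting 55500 × 10⁻ᴺ ≤ 220 gives 10ᴺ ≥ 252.3, i.e. N ≥ 2.40.
So 3 decimal places suffice (55.5 m); 2 would allow up to 555 m.

3 decimal places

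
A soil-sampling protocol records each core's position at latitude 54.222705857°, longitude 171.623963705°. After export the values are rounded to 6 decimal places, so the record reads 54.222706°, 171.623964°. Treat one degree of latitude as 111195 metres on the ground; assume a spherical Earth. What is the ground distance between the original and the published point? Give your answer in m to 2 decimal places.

Δlat = 54.222705857 − 54.222706 = -0.000000143°; Δlon = 171.623963705 − 171.623964 = -0.000000295°.
North–south shift: -0.000000143 × 111195 = -0.0159009 m.
E–W at 54.2227°: -0.000000295° × 111195 × cos 54.2227° = -0.000000295 × 111195 × 0.5846 ≈ -0.0191775 m.
Hypotenuse of the two orthogonal shifts: √(0.0159009² + 0.0191775²) = 0.0249122 m.

0.02 m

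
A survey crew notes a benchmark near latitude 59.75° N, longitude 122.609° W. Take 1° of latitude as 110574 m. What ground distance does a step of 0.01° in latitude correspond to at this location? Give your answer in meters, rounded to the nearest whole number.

1106 meters

0.01° × 110574 m/° = 1105.74 m.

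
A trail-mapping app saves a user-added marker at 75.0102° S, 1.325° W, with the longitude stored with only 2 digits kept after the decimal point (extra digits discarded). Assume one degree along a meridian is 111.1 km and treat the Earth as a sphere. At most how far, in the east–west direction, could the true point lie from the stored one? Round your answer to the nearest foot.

Truncating at 2 decimal places can drop up to a full unit in the last place, so the longitude may be off by as much as 0.01°.
One degree of longitude at 75.0102° is 111100 × cos 75.0102° ≈ 111100 × 0.2586 = 28735.7 m.
East–west error: 0.01° × 28735.7 m/° ≈ 287.357 m.
Converting: 287.357 m × 3.2808 ft/m ≈ 942.77 ft.

943 feet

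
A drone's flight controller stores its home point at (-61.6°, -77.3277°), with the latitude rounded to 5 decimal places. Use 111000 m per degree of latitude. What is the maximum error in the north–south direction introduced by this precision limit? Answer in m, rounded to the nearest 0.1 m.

0.6 m

Rounding to 5 decimal places leaves the latitude within ±5e-06° of the true value.
Along the meridian that is 5e-06° × 111000 m/° = 0.555 m.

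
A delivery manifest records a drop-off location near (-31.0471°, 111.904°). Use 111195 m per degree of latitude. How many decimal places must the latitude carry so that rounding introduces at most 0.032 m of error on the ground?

7 decimal places

One degree of latitude covers 111195 m.
N decimal places → at most half a unit in the last place, 0.5 × 10⁻ᴺ° = 111195/2 × 10⁻ᴺ m.
Setting 55597.5 × 10⁻ᴺ ≤ 0.032 gives 10ᴺ ≥ 1.737e+06, i.e. N ≥ 6.24.
At 6 places the error can reach 0.0556 m, but 7 places keeps it to 0.00556 m.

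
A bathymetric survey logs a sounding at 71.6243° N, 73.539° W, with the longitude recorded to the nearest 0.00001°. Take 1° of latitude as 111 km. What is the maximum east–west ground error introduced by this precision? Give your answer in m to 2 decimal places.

Rounding to 5 decimal places leaves the longitude within ±5e-06° of the true value.
Parallels shrink by cos φ, so at 71.6243° a degree of longitude is 111000 × 0.3152 ≈ 34992.4 m.
Maximum E–W displacement: 5e-06 × 34992.4 = 0.174962 m.

0.17 m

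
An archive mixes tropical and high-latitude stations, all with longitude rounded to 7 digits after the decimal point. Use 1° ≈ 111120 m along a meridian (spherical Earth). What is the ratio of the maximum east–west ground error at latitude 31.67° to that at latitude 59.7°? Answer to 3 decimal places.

1.687

Rounding to 7 decimal places leaves the longitude within ±5e-08° of the true value.
At 31.67°: 5e-08° × 111120 × cos 31.67° = 5e-08 × 111120 × 0.8511 ≈ 0.0047286 m.
At 59.7°: 5e-08° × 111120 × cos 59.7° = 5e-08 × 111120 × 0.5045 ≈ 0.0028032 m.
Ratio: 0.0047286 / 0.0028032 = cos 31.67° / cos 59.7° ≈ 1.6869.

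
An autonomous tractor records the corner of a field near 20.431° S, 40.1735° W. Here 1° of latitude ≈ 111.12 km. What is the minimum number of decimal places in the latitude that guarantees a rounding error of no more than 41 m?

One degree of latitude covers 111120 m.
Rounding to N decimal places gives at most 0.5 × 10⁻ᴺ degrees of error, i.e. 0.5 × 10⁻ᴺ × 111120 m.
Setting 55560 × 10⁻ᴺ ≤ 41 gives 10ᴺ ≥ 1355, i.e. N ≥ 3.13.
At 3 places the error can reach 55.6 m, but 4 places keeps it to 5.56 m.

4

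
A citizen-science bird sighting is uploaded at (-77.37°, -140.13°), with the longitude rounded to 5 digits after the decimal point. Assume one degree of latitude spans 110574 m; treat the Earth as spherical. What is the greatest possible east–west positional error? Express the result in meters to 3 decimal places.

Rounding to 5 decimal places leaves the longitude within ±5e-06° of the true value.
At latitude 77.37° a degree of longitude spans 110574 m × cos 77.37° = 110574 × 0.2187 ≈ 24177.5 m.
East–west error: 5e-06° × 24177.5 m/° ≈ 0.120887 m.

0.121 meters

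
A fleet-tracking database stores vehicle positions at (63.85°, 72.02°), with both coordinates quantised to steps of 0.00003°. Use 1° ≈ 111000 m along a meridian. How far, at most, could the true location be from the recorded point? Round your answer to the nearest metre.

2 metres

With a 0.00003° grid the true value lies within half a step, ±0.00003°/2 = ±1.5e-05°, of the stored one.
N–S: 1.5e-05° × 111000 m/° = 1.665 m.
East–west component at 63.85°: 1.5e-05° × 111000 × cos 63.85° ≈ 1.5e-05 × 48920.2 ≈ 0.733803 m.
Combining orthogonally: (1.665² + 0.733803²)^½ ≈ 1.81953 m.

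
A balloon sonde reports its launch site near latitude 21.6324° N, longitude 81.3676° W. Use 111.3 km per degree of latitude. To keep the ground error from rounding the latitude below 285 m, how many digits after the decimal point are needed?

One degree of latitude covers 111300 m.
N decimal places → at most half a unit in the last place, 0.5 × 10⁻ᴺ° = 111300/2 × 10⁻ᴺ m.
Setting 55650 × 10⁻ᴺ ≤ 285 gives 10ᴺ ≥ 195.3, i.e. N ≥ 2.29.
So 3 decimal places suffice (55.6 m); 2 would allow up to 556 m.

3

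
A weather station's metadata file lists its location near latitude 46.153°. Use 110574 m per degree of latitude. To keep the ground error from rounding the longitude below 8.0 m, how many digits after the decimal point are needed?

4

At 46.153° one degree of longitude covers 110574 × cos 46.153° ≈ 110574 × 0.6927 ≈ 76598.5 m.
N decimal places → at most half a unit in the last place, 0.5 × 10⁻ᴺ° = 76598.5/2 × 10⁻ᴺ m.
Setting 38299.2 × 10⁻ᴺ ≤ 8.0 gives 10ᴺ ≥ 4787, i.e. N ≥ 3.68.
At 3 places the error can reach 38.3 m, but 4 places keeps it to 3.83 m.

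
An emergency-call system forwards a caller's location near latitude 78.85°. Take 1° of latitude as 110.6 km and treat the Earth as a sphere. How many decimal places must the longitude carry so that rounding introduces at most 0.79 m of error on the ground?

5 decimal places

At 78.85° one degree of longitude covers 110600 × cos 78.85° ≈ 110600 × 0.1934 ≈ 21387.6 m.
N decimal places → at most half a unit in the last place, 0.5 × 10⁻ᴺ° = 21387.6/2 × 10⁻ᴺ m.
Setting 10693.8 × 10⁻ᴺ ≤ 0.79 gives 10ᴺ ≥ 1.354e+04, i.e. N ≥ 4.13.
At 4 places the error can reach 1.07 m, but 5 places keeps it to 0.107 m.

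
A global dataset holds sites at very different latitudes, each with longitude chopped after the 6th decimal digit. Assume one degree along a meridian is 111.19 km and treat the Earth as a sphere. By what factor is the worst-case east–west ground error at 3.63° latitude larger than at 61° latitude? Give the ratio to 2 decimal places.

Truncating at 6 decimal places can drop up to a full unit in the last place, so the longitude may be off by as much as 1e-06°.
At 3.63°: 1e-06° × 111190 × cos 3.63° = 1e-06 × 111190 × 0.9980 ≈ 0.11097 m.
At 61°: 1e-06° × 111190 × cos 61° = 1e-06 × 111190 × 0.4848 ≈ 0.053906 m.
The ratio reduces to cos 3.63° / cos 61° = 0.9980/0.4848 ≈ 2.0585.

2.06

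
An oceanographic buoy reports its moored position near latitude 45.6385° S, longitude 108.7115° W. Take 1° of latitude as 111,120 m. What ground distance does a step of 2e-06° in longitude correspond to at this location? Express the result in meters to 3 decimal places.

0.155 meters

2e-06° of longitude at 45.6385° is 2e-06 × 111120 × cos 45.6385° ≈ 2e-06 × 77693.2 = 0.155386 m.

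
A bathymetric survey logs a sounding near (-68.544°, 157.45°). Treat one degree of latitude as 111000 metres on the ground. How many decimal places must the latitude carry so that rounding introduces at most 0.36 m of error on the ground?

One degree of latitude covers 111000 m.
N decimal places → at most half a unit in the last place, 0.5 × 10⁻ᴺ° = 111000/2 × 10⁻ᴺ m.
Need 0.5 × 111000 × 10⁻ᴺ ≤ 0.36 → 10⁻ᴺ ≤ 6.486e-06, so N ≥ 5.19.
So 6 decimal places suffice (0.0555 m); 5 would allow up to 0.555 m.

6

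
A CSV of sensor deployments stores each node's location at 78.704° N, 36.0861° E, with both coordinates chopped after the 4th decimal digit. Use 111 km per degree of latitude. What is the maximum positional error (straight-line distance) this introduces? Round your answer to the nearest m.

Truncating at 4 decimal places can drop up to a full unit in the last place, so each coordinate may be off by as much as 0.0001°.
North–south component: 0.0001° × 111000 = 11.1 m.
East–west component at 78.704°: 0.0001° × 111000 × cos 78.704° ≈ 0.0001 × 21742.4 ≈ 2.17424 m.
Worst case both components are at the extreme and orthogonal: √(11.1² + 2.17424²) ≈ 11.3109 m.

11 m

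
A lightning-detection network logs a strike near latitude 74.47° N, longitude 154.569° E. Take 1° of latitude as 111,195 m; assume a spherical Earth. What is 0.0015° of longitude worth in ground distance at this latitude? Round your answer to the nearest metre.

At 74.47° a degree of longitude is 111195 × cos 74.47° ≈ 29771.7 m, so 0.0015° corresponds to 44.6575 m.

45 metres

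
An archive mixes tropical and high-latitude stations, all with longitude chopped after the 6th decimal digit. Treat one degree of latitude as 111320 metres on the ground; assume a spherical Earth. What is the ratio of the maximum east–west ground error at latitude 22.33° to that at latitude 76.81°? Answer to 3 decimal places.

4.054

Truncating at 6 decimal places can drop up to a full unit in the last place, so the longitude may be off by as much as 1e-06°.
At 22.33°: 1e-06° × 111320 × cos 22.33° = 1e-06 × 111320 × 0.9250 ≈ 0.10297 m.
Error at 76.81° = 1e-06° × 111320 × cos 76.81° ≈ 0.11132 × 0.2282 = 0.025401 m.
The ratio reduces to cos 22.33° / cos 76.81° = 0.9250/0.2282 ≈ 4.0538.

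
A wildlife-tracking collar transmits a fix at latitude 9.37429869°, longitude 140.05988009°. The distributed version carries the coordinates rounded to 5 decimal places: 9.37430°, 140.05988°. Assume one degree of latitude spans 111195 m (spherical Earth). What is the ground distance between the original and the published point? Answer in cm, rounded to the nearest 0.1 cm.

14.6 cm

The latitude changed by -0.00000131° and the longitude by +0.00000009°.
N–S: -0.00000131° × 111195 m/° = -0.145665 m.
East–west at this latitude: 0.00000009° × 111195 × cos 9.3743° ≈ 0.00000009 × 109710 = 0.0098739 m.
Combined displacement = (0.145665² + 0.0098739²)^½ ≈ 0.146 m.
That is 0.146 m = 14.6 cm.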